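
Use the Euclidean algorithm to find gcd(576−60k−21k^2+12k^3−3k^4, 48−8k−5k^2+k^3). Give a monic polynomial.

−12−k+k^2

Repeated division with remainder:
  −3k^4+12k^3−21k^2−60k+576 = (−3k−3)(k^3−5k^2−8k+48) + (−60k^2+60k+720)
  k^3−5k^2−8k+48 = (−(1/60)k+1/15)(−60k^2+60k+720) + (0)
Last nonzero remainder: −60k^2+60k+720. Dividing through by −60 gives the monic gcd k^2−k−12.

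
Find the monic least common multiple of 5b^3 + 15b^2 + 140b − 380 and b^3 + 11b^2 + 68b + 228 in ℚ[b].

Repeated division with remainder:
  5b^3 + 15b^2 + 140b − 380 = (5)(b^3 + 11b^2 + 68b + 228) + (−40b^2 − 200b − 1520)
  b^3 + 11b^2 + 68b + 228 = (−(1/40)b − 3/20)(−40b^2 − 200b − 1520) + (0)
Last nonzero remainder: −40b^2 − 200b − 1520. Dividing through by −40 gives the monic gcd b^2 + 5b + 38.
Then lcm(f, g) = f·g / gcd(f, g); expanding and making the result monic gives the answer.

b^4 + 9b^3 + 46b^2 + 92b − 456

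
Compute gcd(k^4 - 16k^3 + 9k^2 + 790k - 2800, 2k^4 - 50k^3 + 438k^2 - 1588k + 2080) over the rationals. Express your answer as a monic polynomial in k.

k^2 - 18k + 80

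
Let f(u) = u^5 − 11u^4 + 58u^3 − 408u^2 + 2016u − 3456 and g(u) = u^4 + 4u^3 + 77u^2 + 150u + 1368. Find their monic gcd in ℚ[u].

u^2 + 3u + 36

By polynomial division,
  u^5 − 11u^4 + 58u^3 − 408u^2 + 2016u − 3456 = (u − 15)(u^4 + 4u^3 + 77u^2 + 150u + 1368) + (41u^3 + 597u^2 + 2898u + 17064)
  u^4 + 4u^3 + 77u^2 + 150u + 1368 = ((1/41)u − 433/1681)(41u^3 + 597u^2 + 2898u + 17064) + ((269120/1681)u^2 + (807360/1681)u + 9688320/1681)
  41u^3 + 597u^2 + 2898u + 17064 = ((68921/269120)u + 398397/134560)((269120/1681)u^2 + (807360/1681)u + 9688320/1681) + (0)
Last nonzero remainder: (269120/1681)u^2 + (807360/1681)u + 9688320/1681. Dividing through by 269120/1681 gives the monic gcd u^2 + 3u + 36.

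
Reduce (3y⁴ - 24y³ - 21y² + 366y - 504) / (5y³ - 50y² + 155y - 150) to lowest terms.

(3y² - 9y - 84)/(5y - 25)

Apply the Euclidean algorithm:
  3y⁴ - 24y³ - 21y² + 366y - 504 = ((3/5)y + 6/5)(5y³ - 50y² + 155y - 150) + (-54y² + 270y - 324)
  5y³ - 50y² + 155y - 150 = (-(5/54)y + 25/54)(-54y² + 270y - 324) + (0)
Last nonzero remainder: -54y² + 270y - 324. Dividing through by -54 gives the monic gcd y² - 5y + 6.
Cancel y² - 5y + 6 from numerator and denominator to get the reduced form.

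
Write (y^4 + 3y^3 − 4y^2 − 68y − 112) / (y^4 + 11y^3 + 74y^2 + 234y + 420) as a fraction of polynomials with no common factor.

(y^2 − 2y − 8)/(y^2 + 6y + 30)

Apply the Euclidean algorithm:
  y^4 + 3y^3 − 4y^2 − 68y − 112 = (y^4 + 11y^3 + 74y^2 + 234y + 420) + (−8y^3 − 78y^2 − 302y − 532)
  y^4 + 11y^3 + 74y^2 + 234y + 420 = (−(1/8)y − 5/32)(−8y^3 − 78y^2 − 302y − 532) + ((385/16)y^2 + (1925/16)y + 2695/8)
  −8y^3 − 78y^2 − 302y − 532 = (−(128/385)y − 608/385)((385/16)y^2 + (1925/16)y + 2695/8) + (0)
Last nonzero remainder: (385/16)y^2 + (1925/16)y + 2695/8. Dividing through by 385/16 gives the monic gcd y^2 + 5y + 14.
Cancel y^2 + 5y + 14 from numerator and denominator to get the reduced form.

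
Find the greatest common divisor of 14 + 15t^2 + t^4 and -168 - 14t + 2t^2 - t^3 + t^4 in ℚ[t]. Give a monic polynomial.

Apply the Euclidean algorithm:
  t^4 + 15t^2 + 14 = (t^4 - t^3 + 2t^2 - 14t - 168) + (t^3 + 13t^2 + 14t + 182)
  t^4 - t^3 + 2t^2 - 14t - 168 = (t - 14)(t^3 + 13t^2 + 14t + 182) + (170t^2 + 2380)
  t^3 + 13t^2 + 14t + 182 = ((1/170)t + 13/170)(170t^2 + 2380) + (0)
Last nonzero remainder: 170t^2 + 2380. Dividing through by 170 gives the monic gcd t^2 + 14.

14 + t^2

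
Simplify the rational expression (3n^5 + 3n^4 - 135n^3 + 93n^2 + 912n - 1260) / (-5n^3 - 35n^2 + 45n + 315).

Apply the Euclidean algorithm:
  3n^5 + 3n^4 - 135n^3 + 93n^2 + 912n - 1260 = (-(3/5)n^2 + (18/5)n - 18/5)(-5n^3 - 35n^2 + 45n + 315) + (-6n^2 - 60n - 126)
  -5n^3 - 35n^2 + 45n + 315 = ((5/6)n - 5/2)(-6n^2 - 60n - 126) + (0)
Last nonzero remainder: -6n^2 - 60n - 126. Dividing through by -6 gives the monic gcd n^2 + 10n + 21.
Cancel n^2 + 10n + 21 from numerator and denominator to get the reduced form.

(-3n^3 + 27n^2 - 72n + 60)/(5n - 15)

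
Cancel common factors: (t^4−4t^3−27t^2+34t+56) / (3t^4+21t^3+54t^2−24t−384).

Repeated division with remainder:
  t^4−4t^3−27t^2+34t+56 = (1/3)(3t^4+21t^3+54t^2−24t−384) + (−11t^3−45t^2+42t+184)
  3t^4+21t^3+54t^2−24t−384 = (−(3/11)t−96/121)(−11t^3−45t^2+42t+184) + ((3600/121)t^2+(7200/121)t−28800/121)
  −11t^3−45t^2+42t+184 = (−(1331/3600)t−2783/3600)((3600/121)t^2+(7200/121)t−28800/121) + (0)
Last nonzero remainder: (3600/121)t^2+(7200/121)t−28800/121. Dividing through by 3600/121 gives the monic gcd t^2+2t−8.
Cancel t^2+2t−8 from numerator and denominator to get the reduced form.

(t^2−6t−7)/(3t^2+15t+48)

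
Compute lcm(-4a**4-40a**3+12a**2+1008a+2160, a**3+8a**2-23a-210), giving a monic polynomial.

a**5+17a**4+67a**3-273a**2-2304a-3780

Euclidean algorithm in ℚ[a]:
  -4a**4-40a**3+12a**2+1008a+2160 = (-4a-8)(a**3+8a**2-23a-210) + (-16a**2-16a+480)
  a**3+8a**2-23a-210 = (-(1/16)a-7/16)(-16a**2-16a+480) + (0)
Last nonzero remainder: -16a**2-16a+480. Dividing through by -16 gives the monic gcd a**2+a-30.
Then lcm(f, g) = f·g / gcd(f, g); expanding and making the result monic gives the answer.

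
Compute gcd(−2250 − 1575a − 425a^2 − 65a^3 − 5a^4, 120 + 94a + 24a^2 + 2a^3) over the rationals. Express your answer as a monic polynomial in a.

Repeated division with remainder:
  −5a^4 − 65a^3 − 425a^2 − 1575a − 2250 = (−(5/2)a − 5/2)(2a^3 + 24a^2 + 94a + 120) + (−130a^2 − 1040a − 1950)
  2a^3 + 24a^2 + 94a + 120 = (−(1/65)a − 4/65)(−130a^2 − 1040a − 1950) + (0)
Last nonzero remainder: −130a^2 − 1040a − 1950. Dividing through by −130 gives the monic gcd a^2 + 8a + 15.

15 + 8a + a^2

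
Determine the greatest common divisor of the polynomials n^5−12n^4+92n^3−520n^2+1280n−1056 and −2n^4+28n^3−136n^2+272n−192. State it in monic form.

Apply the Euclidean algorithm:
  n^5−12n^4+92n^3−520n^2+1280n−1056 = (−(1/2)n−1)(−2n^4+28n^3−136n^2+272n−192) + (52n^3−520n^2+1456n−1248)
  −2n^4+28n^3−136n^2+272n−192 = (−(1/26)n+2/13)(52n^3−520n^2+1456n−1248) + (0)
Last nonzero remainder: 52n^3−520n^2+1456n−1248. Dividing through by 52 gives the monic gcd n^3−10n^2+28n−24.

n^3−10n^2+28n−24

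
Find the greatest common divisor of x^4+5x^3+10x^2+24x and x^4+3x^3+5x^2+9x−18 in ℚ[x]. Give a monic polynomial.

x^2+x+6

By polynomial division,
  x^4+5x^3+10x^2+24x = (x^4+3x^3+5x^2+9x−18) + (2x^3+5x^2+15x+18)
  x^4+3x^3+5x^2+9x−18 = ((1/2)x+1/4)(2x^3+5x^2+15x+18) + (−(15/4)x^2−(15/4)x−45/2)
  2x^3+5x^2+15x+18 = (−(8/15)x−4/5)(−(15/4)x^2−(15/4)x−45/2) + (0)
Last nonzero remainder: −(15/4)x^2−(15/4)x−45/2. Dividing through by −15/4 gives the monic gcd x^2+x+6.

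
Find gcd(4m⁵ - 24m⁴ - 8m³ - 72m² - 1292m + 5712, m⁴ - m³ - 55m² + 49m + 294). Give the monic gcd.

Apply the Euclidean algorithm:
  4m⁵ - 24m⁴ - 8m³ - 72m² - 1292m + 5712 = (4m - 20)(m⁴ - m³ - 55m² + 49m + 294) + (192m³ - 1368m² - 1488m + 11592)
  m⁴ - m³ - 55m² + 49m + 294 = ((1/192)m + 49/1536)(192m³ - 1368m² - 1488m + 11592) + (-(231/64)m² + (1155/32)m - 4851/64)
  192m³ - 1368m² - 1488m + 11592 = (-(4096/77)m - 11776/77)(-(231/64)m² + (1155/32)m - 4851/64) + (0)
Last nonzero remainder: -(231/64)m² + (1155/32)m - 4851/64. Dividing through by -231/64 gives the monic gcd m² - 10m + 21.

m² - 10m + 21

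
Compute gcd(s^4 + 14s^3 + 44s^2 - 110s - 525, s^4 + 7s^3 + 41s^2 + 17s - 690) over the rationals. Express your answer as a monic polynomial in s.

Apply the Euclidean algorithm:
  s^4 + 14s^3 + 44s^2 - 110s - 525 = (s^4 + 7s^3 + 41s^2 + 17s - 690) + (7s^3 + 3s^2 - 127s + 165)
  s^4 + 7s^3 + 41s^2 + 17s - 690 = ((1/7)s + 46/49)(7s^3 + 3s^2 - 127s + 165) + ((2760/49)s^2 + (5520/49)s - 41400/49)
  7s^3 + 3s^2 - 127s + 165 = ((343/2760)s - 539/2760)((2760/49)s^2 + (5520/49)s - 41400/49) + (0)
Last nonzero remainder: (2760/49)s^2 + (5520/49)s - 41400/49. Dividing through by 2760/49 gives the monic gcd s^2 + 2s - 15.

s^2 + 2s - 15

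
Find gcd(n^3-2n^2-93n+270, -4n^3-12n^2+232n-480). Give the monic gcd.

n^2+7n-30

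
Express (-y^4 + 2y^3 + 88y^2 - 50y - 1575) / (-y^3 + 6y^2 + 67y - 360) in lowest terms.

Euclidean algorithm in ℚ[y]:
  -y^4 + 2y^3 + 88y^2 - 50y - 1575 = (y + 4)(-y^3 + 6y^2 + 67y - 360) + (-3y^2 + 42y - 135)
  -y^3 + 6y^2 + 67y - 360 = ((1/3)y + 8/3)(-3y^2 + 42y - 135) + (0)
Last nonzero remainder: -3y^2 + 42y - 135. Dividing through by -3 gives the monic gcd y^2 - 14y + 45.
Cancel y^2 - 14y + 45 from numerator and denominator to get the reduced form.

(y^2 + 12y + 35)/(y + 8)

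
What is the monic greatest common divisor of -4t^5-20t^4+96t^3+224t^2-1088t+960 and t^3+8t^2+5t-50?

Repeated division with remainder:
  -4t^5-20t^4+96t^3+224t^2-1088t+960 = (-4t^2+12t+20)(t^3+8t^2+5t-50) + (-196t^2-588t+1960)
  t^3+8t^2+5t-50 = (-(1/196)t-5/196)(-196t^2-588t+1960) + (0)
Last nonzero remainder: -196t^2-588t+1960. Dividing through by -196 gives the monic gcd t^2+3t-10.

t^2+3t-10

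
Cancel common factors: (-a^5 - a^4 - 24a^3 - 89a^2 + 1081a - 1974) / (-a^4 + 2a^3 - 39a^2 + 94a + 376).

Repeated division with remainder:
  -a^5 - a^4 - 24a^3 - 89a^2 + 1081a - 1974 = (a + 3)(-a^4 + 2a^3 - 39a^2 + 94a + 376) + (9a^3 - 66a^2 + 423a - 3102)
  -a^4 + 2a^3 - 39a^2 + 94a + 376 = (-(1/9)a - 16/27)(9a^3 - 66a^2 + 423a - 3102) + (-(280/9)a^2 - 13160/9)
  9a^3 - 66a^2 + 423a - 3102 = (-(81/280)a + 297/140)(-(280/9)a^2 - 13160/9) + (0)
Last nonzero remainder: -(280/9)a^2 - 13160/9. Dividing through by -280/9 gives the monic gcd a^2 + 47.
Cancel a^2 + 47 from numerator and denominator to get the reduced form.

(a^3 + a^2 - 23a + 42)/(a^2 - 2a - 8)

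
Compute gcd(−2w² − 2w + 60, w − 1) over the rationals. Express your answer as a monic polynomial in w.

1

Euclidean algorithm in ℚ[w]:
  −2w² − 2w + 60 = (−2w − 4)(w − 1) + (56)
  w − 1 = ((1/56)w − 1/56)(56) + (0)
The last nonzero remainder is the constant 56, so the polynomials are coprime and gcd = 1.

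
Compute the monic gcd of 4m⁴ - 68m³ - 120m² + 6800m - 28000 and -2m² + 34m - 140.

Repeated division with remainder:
  4m⁴ - 68m³ - 120m² + 6800m - 28000 = (-2m² + 200)(-2m² + 34m - 140) + (0)
Last nonzero remainder: -2m² + 34m - 140. Dividing through by -2 gives the monic gcd m² - 17m + 70.

m² - 17m + 70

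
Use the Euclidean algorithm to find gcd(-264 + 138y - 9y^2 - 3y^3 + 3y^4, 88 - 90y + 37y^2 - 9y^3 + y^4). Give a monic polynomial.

Apply the Euclidean algorithm:
  3y^4 - 3y^3 - 9y^2 + 138y - 264 = (3)(y^4 - 9y^3 + 37y^2 - 90y + 88) + (24y^3 - 120y^2 + 408y - 528)
  y^4 - 9y^3 + 37y^2 - 90y + 88 = ((1/24)y - 1/6)(24y^3 - 120y^2 + 408y - 528) + (0)
Last nonzero remainder: 24y^3 - 120y^2 + 408y - 528. Dividing through by 24 gives the monic gcd y^3 - 5y^2 + 17y - 22.

-22 + 17y - 5y^2 + y^3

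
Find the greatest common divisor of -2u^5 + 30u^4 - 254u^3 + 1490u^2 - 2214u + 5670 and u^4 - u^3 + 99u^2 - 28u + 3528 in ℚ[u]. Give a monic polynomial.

By polynomial division,
  -2u^5 + 30u^4 - 254u^3 + 1490u^2 - 2214u + 5670 = (-2u + 28)(u^4 - u^3 + 99u^2 - 28u + 3528) + (-28u^3 - 1338u^2 + 5626u - 93114)
  u^4 - u^3 + 99u^2 - 28u + 3528 = (-(1/28)u + 683/392)(-28u^3 - 1338u^2 + 5626u - 93114) + ((515713/196)u^2 - (2578565/196)u + 4641417/28)
  -28u^3 - 1338u^2 + 5626u - 93114 = (-(5488/515713)u - 289688/515713)((515713/196)u^2 - (2578565/196)u + 4641417/28) + (0)
Last nonzero remainder: (515713/196)u^2 - (2578565/196)u + 4641417/28. Dividing through by 515713/196 gives the monic gcd u^2 - 5u + 63.

u^2 - 5u + 63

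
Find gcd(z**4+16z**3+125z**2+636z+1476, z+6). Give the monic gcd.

Apply the Euclidean algorithm:
  z**4+16z**3+125z**2+636z+1476 = (z**3+10z**2+65z+246)(z+6) + (0)
The last nonzero remainder z+6 is already monic.

z+6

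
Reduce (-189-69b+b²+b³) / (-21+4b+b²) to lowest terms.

(-27-6b+b²)/(-3+b)

Euclidean algorithm in ℚ[b]:
  b³+b²-69b-189 = (b-3)(b²+4b-21) + (-36b-252)
  b²+4b-21 = (-(1/36)b+1/12)(-36b-252) + (0)
Last nonzero remainder: -36b-252. Dividing through by -36 gives the monic gcd b+7.
Cancel b+7 from numerator and denominator to get the reduced form.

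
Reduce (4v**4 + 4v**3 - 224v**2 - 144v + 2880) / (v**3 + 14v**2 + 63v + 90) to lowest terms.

(4v**2 - 40v + 96)/(v + 3)

By polynomial division,
  4v**4 + 4v**3 - 224v**2 - 144v + 2880 = (4v - 52)(v**3 + 14v**2 + 63v + 90) + (252v**2 + 2772v + 7560)
  v**3 + 14v**2 + 63v + 90 = ((1/252)v + 1/84)(252v**2 + 2772v + 7560) + (0)
Last nonzero remainder: 252v**2 + 2772v + 7560. Dividing through by 252 gives the monic gcd v**2 + 11v + 30.
Cancel v**2 + 11v + 30 from numerator and denominator to get the reduced form.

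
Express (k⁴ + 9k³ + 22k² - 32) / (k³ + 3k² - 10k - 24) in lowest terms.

Repeated division with remainder:
  k⁴ + 9k³ + 22k² - 32 = (k + 6)(k³ + 3k² - 10k - 24) + (14k² + 84k + 112)
  k³ + 3k² - 10k - 24 = ((1/14)k - 3/14)(14k² + 84k + 112) + (0)
Last nonzero remainder: 14k² + 84k + 112. Dividing through by 14 gives the monic gcd k² + 6k + 8.
Cancel k² + 6k + 8 from numerator and denominator to get the reduced form.

(k² + 3k - 4)/(k - 3)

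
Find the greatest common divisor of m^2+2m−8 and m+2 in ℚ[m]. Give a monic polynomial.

1

Apply the Euclidean algorithm:
  m^2+2m−8 = (m)(m+2) + (−8)
  m+2 = (−(1/8)m−1/4)(−8) + (0)
The last nonzero remainder is the constant −8, so the polynomials are coprime and gcd = 1.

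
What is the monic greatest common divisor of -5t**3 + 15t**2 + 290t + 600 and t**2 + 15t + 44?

t + 4

Apply the Euclidean algorithm:
  -5t**3 + 15t**2 + 290t + 600 = (-5t + 90)(t**2 + 15t + 44) + (-840t - 3360)
  t**2 + 15t + 44 = (-(1/840)t - 11/840)(-840t - 3360) + (0)
Last nonzero remainder: -840t - 3360. Dividing through by -840 gives the monic gcd t + 4.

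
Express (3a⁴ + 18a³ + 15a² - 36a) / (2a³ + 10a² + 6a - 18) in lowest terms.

(3a² + 12a)/(2a + 6)

Apply the Euclidean algorithm:
  3a⁴ + 18a³ + 15a² - 36a = ((3/2)a + 3/2)(2a³ + 10a² + 6a - 18) + (-9a² - 18a + 27)
  2a³ + 10a² + 6a - 18 = (-(2/9)a - 2/3)(-9a² - 18a + 27) + (0)
Last nonzero remainder: -9a² - 18a + 27. Dividing through by -9 gives the monic gcd a² + 2a - 3.
Cancel a² + 2a - 3 from numerator and denominator to get the reduced form.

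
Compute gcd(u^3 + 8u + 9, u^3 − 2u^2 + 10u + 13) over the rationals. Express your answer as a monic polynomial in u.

Euclidean algorithm in ℚ[u]:
  u^3 + 8u + 9 = (u^3 − 2u^2 + 10u + 13) + (2u^2 − 2u − 4)
  u^3 − 2u^2 + 10u + 13 = ((1/2)u − 1/2)(2u^2 − 2u − 4) + (11u + 11)
  2u^2 − 2u − 4 = ((2/11)u − 4/11)(11u + 11) + (0)
Last nonzero remainder: 11u + 11. Dividing through by 11 gives the monic gcd u + 1.

u + 1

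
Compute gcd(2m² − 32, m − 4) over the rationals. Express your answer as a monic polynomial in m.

m − 4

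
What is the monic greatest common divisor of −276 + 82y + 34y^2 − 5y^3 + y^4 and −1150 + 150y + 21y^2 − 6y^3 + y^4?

Apply the Euclidean algorithm:
  y^4 − 5y^3 + 34y^2 + 82y − 276 = (y^4 − 6y^3 + 21y^2 + 150y − 1150) + (y^3 + 13y^2 − 68y + 874)
  y^4 − 6y^3 + 21y^2 + 150y − 1150 = (y − 19)(y^3 + 13y^2 − 68y + 874) + (336y^2 − 2016y + 15456)
  y^3 + 13y^2 − 68y + 874 = ((1/336)y + 19/336)(336y^2 − 2016y + 15456) + (0)
Last nonzero remainder: 336y^2 − 2016y + 15456. Dividing through by 336 gives the monic gcd y^2 − 6y + 46.

46 − 6y + y^2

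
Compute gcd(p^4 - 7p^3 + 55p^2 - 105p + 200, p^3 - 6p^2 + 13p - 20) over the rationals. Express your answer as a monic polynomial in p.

p^2 - 2p + 5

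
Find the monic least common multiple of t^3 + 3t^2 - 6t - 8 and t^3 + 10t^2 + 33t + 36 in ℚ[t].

Apply the Euclidean algorithm:
  t^3 + 3t^2 - 6t - 8 = (t^3 + 10t^2 + 33t + 36) + (-7t^2 - 39t - 44)
  t^3 + 10t^2 + 33t + 36 = (-(1/7)t - 31/49)(-7t^2 - 39t - 44) + ((100/49)t + 400/49)
  -7t^2 - 39t - 44 = (-(343/100)t - 539/100)((100/49)t + 400/49) + (0)
Last nonzero remainder: (100/49)t + 400/49. Dividing through by 100/49 gives the monic gcd t + 4.
Then lcm(f, g) = f·g / gcd(f, g); expanding and making the result monic gives the answer.

t^5 + 9t^4 + 21t^3 - 17t^2 - 102t - 72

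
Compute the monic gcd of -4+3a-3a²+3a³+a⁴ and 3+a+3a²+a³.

Apply the Euclidean algorithm:
  a⁴+3a³-3a²+3a-4 = (a)(a³+3a²+a+3) + (-4a²-4)
  a³+3a²+a+3 = (-(1/4)a-3/4)(-4a²-4) + (0)
Last nonzero remainder: -4a²-4. Dividing through by -4 gives the monic gcd a²+1.

1+a²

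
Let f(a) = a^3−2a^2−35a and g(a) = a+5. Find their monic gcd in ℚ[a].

a+5

Apply the Euclidean algorithm:
  a^3−2a^2−35a = (a^2−7a)(a+5) + (0)
The last nonzero remainder a+5 is already monic.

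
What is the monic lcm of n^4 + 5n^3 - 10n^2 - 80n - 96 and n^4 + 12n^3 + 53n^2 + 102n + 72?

n^5 + 8n^4 + 5n^3 - 110n^2 - 336n - 288

Apply the Euclidean algorithm:
  n^4 + 5n^3 - 10n^2 - 80n - 96 = (n^4 + 12n^3 + 53n^2 + 102n + 72) + (-7n^3 - 63n^2 - 182n - 168)
  n^4 + 12n^3 + 53n^2 + 102n + 72 = (-(1/7)n - 3/7)(-7n^3 - 63n^2 - 182n - 168) + (0)
Last nonzero remainder: -7n^3 - 63n^2 - 182n - 168. Dividing through by -7 gives the monic gcd n^3 + 9n^2 + 26n + 24.
Then lcm(f, g) = f·g / gcd(f, g); expanding and making the result monic gives the answer.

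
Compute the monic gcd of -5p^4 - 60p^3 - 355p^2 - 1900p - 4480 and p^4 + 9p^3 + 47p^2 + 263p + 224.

p^3 + 8p^2 + 39p + 224

By polynomial division,
  -5p^4 - 60p^3 - 355p^2 - 1900p - 4480 = (-5)(p^4 + 9p^3 + 47p^2 + 263p + 224) + (-15p^3 - 120p^2 - 585p - 3360)
  p^4 + 9p^3 + 47p^2 + 263p + 224 = (-(1/15)p - 1/15)(-15p^3 - 120p^2 - 585p - 3360) + (0)
Last nonzero remainder: -15p^3 - 120p^2 - 585p - 3360. Dividing through by -15 gives the monic gcd p^3 + 8p^2 + 39p + 224.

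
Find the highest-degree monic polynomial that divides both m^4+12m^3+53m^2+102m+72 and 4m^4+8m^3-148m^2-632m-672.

Apply the Euclidean algorithm:
  m^4+12m^3+53m^2+102m+72 = (1/4)(4m^4+8m^3-148m^2-632m-672) + (10m^3+90m^2+260m+240)
  4m^4+8m^3-148m^2-632m-672 = ((2/5)m-14/5)(10m^3+90m^2+260m+240) + (0)
Last nonzero remainder: 10m^3+90m^2+260m+240. Dividing through by 10 gives the monic gcd m^3+9m^2+26m+24.

m^3+9m^2+26m+24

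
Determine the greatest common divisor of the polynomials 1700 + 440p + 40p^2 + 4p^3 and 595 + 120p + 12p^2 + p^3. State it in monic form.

Euclidean algorithm in ℚ[p]:
  4p^3 + 40p^2 + 440p + 1700 = (4)(p^3 + 12p^2 + 120p + 595) + (−8p^2 − 40p − 680)
  p^3 + 12p^2 + 120p + 595 = (−(1/8)p − 7/8)(−8p^2 − 40p − 680) + (0)
Last nonzero remainder: −8p^2 − 40p − 680. Dividing through by −8 gives the monic gcd p^2 + 5p + 85.

85 + 5p + p^2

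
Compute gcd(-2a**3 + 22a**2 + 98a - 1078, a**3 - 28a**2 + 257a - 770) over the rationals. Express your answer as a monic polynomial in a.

a**2 - 18a + 77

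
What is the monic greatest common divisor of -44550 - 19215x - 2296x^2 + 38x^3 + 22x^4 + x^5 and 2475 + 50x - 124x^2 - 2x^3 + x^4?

Apply the Euclidean algorithm:
  x^5 + 22x^4 + 38x^3 - 2296x^2 - 19215x - 44550 = (x + 24)(x^4 - 2x^3 - 124x^2 + 50x + 2475) + (210x^3 + 630x^2 - 22890x - 103950)
  x^4 - 2x^3 - 124x^2 + 50x + 2475 = ((1/210)x - 1/42)(210x^3 + 630x^2 - 22890x - 103950) + (0)
Last nonzero remainder: 210x^3 + 630x^2 - 22890x - 103950. Dividing through by 210 gives the monic gcd x^3 + 3x^2 - 109x - 495.

-495 - 109x + 3x^2 + x^3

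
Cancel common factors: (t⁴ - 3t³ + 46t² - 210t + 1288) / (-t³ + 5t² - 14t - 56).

(-t² - 4t - 46)/(t + 2)

Euclidean algorithm in ℚ[t]:
  t⁴ - 3t³ + 46t² - 210t + 1288 = (-t - 2)(-t³ + 5t² - 14t - 56) + (42t² - 294t + 1176)
  -t³ + 5t² - 14t - 56 = (-(1/42)t - 1/21)(42t² - 294t + 1176) + (0)
Last nonzero remainder: 42t² - 294t + 1176. Dividing through by 42 gives the monic gcd t² - 7t + 28.
Cancel t² - 7t + 28 from numerator and denominator to get the reduced form.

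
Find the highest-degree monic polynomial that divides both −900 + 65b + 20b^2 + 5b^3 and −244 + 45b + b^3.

−4 + b

Apply the Euclidean algorithm:
  5b^3 + 20b^2 + 65b − 900 = (5)(b^3 + 45b − 244) + (20b^2 − 160b + 320)
  b^3 + 45b − 244 = ((1/20)b + 2/5)(20b^2 − 160b + 320) + (93b − 372)
  20b^2 − 160b + 320 = ((20/93)b − 80/93)(93b − 372) + (0)
Last nonzero remainder: 93b − 372. Dividing through by 93 gives the monic gcd b − 4.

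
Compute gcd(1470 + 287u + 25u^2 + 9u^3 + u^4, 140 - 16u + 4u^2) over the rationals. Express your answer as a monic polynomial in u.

By polynomial division,
  u^4 + 9u^3 + 25u^2 + 287u + 1470 = ((1/4)u^2 + (13/4)u + 21/2)(4u^2 - 16u + 140) + (0)
Last nonzero remainder: 4u^2 - 16u + 140. Dividing through by 4 gives the monic gcd u^2 - 4u + 35.

35 - 4u + u^2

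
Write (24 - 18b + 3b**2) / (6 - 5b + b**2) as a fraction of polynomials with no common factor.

(-12 + 3b)/(-3 + b)

By polynomial division,
  3b**2 - 18b + 24 = (3)(b**2 - 5b + 6) + (-3b + 6)
  b**2 - 5b + 6 = (-(1/3)b + 1)(-3b + 6) + (0)
Last nonzero remainder: -3b + 6. Dividing through by -3 gives the monic gcd b - 2.
Cancel b - 2 from numerator and denominator to get the reduced form.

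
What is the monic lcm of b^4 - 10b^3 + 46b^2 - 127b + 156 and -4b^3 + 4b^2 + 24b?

b^6 - 8b^5 + 26b^4 - 35b^3 - 98b^2 + 312b

Repeated division with remainder:
  b^4 - 10b^3 + 46b^2 - 127b + 156 = (-(1/4)b + 9/4)(-4b^3 + 4b^2 + 24b) + (43b^2 - 181b + 156)
  -4b^3 + 4b^2 + 24b = (-(4/43)b - 552/1849)(43b^2 - 181b + 156) + (-(28704/1849)b + 86112/1849)
  43b^2 - 181b + 156 = (-(79507/28704)b + 1849/552)(-(28704/1849)b + 86112/1849) + (0)
Last nonzero remainder: -(28704/1849)b + 86112/1849. Dividing through by -28704/1849 gives the monic gcd b - 3.
Then lcm(f, g) = f·g / gcd(f, g); expanding and making the result monic gives the answer.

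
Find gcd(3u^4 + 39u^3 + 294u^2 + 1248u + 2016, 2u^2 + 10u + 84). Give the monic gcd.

u^2 + 5u + 42

Repeated division with remainder:
  3u^4 + 39u^3 + 294u^2 + 1248u + 2016 = ((3/2)u^2 + 12u + 24)(2u^2 + 10u + 84) + (0)
Last nonzero remainder: 2u^2 + 10u + 84. Dividing through by 2 gives the monic gcd u^2 + 5u + 42.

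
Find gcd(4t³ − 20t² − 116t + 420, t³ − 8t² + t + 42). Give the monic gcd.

Euclidean algorithm in ℚ[t]:
  4t³ − 20t² − 116t + 420 = (4)(t³ − 8t² + t + 42) + (12t² − 120t + 252)
  t³ − 8t² + t + 42 = ((1/12)t + 1/6)(12t² − 120t + 252) + (0)
Last nonzero remainder: 12t² − 120t + 252. Dividing through by 12 gives the monic gcd t² − 10t + 21.

t² − 10t + 21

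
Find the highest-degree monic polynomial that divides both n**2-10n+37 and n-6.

1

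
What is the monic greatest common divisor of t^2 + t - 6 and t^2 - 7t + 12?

1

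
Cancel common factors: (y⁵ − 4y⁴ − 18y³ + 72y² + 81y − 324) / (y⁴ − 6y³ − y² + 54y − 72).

By polynomial division,
  y⁵ − 4y⁴ − 18y³ + 72y² + 81y − 324 = (y + 2)(y⁴ − 6y³ − y² + 54y − 72) + (−5y³ + 20y² + 45y − 180)
  y⁴ − 6y³ − y² + 54y − 72 = (−(1/5)y + 2/5)(−5y³ + 20y² + 45y − 180) + (0)
Last nonzero remainder: −5y³ + 20y² + 45y − 180. Dividing through by −5 gives the monic gcd y³ − 4y² − 9y + 36.
Cancel y³ − 4y² − 9y + 36 from numerator and denominator to get the reduced form.

(y² − 9)/(y − 2)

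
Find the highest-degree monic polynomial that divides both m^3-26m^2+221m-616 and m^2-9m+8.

m-8

By polynomial division,
  m^3-26m^2+221m-616 = (m-17)(m^2-9m+8) + (60m-480)
  m^2-9m+8 = ((1/60)m-1/60)(60m-480) + (0)
Last nonzero remainder: 60m-480. Dividing through by 60 gives the monic gcd m-8.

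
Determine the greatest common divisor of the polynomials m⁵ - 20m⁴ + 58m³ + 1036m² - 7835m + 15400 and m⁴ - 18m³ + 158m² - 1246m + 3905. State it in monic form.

Euclidean algorithm in ℚ[m]:
  m⁵ - 20m⁴ + 58m³ + 1036m² - 7835m + 15400 = (m - 2)(m⁴ - 18m³ + 158m² - 1246m + 3905) + (-136m³ + 2598m² - 14232m + 23210)
  m⁴ - 18m³ + 158m² - 1246m + 3905 = (-(1/136)m - 75/9248)(-136m³ + 2598m² - 14232m + 23210) + ((344129/4624)m² - (344129/289)m + 18927095/4624)
  -136m³ + 2598m² - 14232m + 23210 = (-(628864/344129)m + 1951328/344129)((344129/4624)m² - (344129/289)m + 18927095/4624) + (0)
Last nonzero remainder: (344129/4624)m² - (344129/289)m + 18927095/4624. Dividing through by 344129/4624 gives the monic gcd m² - 16m + 55.

m² - 16m + 55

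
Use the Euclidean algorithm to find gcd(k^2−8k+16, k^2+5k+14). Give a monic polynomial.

Apply the Euclidean algorithm:
  k^2−8k+16 = (k^2+5k+14) + (−13k+2)
  k^2+5k+14 = (−(1/13)k−67/169)(−13k+2) + (2500/169)
  −13k+2 = (−(2197/2500)k+169/1250)(2500/169) + (0)
The last nonzero remainder is the constant 2500/169, so the polynomials are coprime and gcd = 1.

1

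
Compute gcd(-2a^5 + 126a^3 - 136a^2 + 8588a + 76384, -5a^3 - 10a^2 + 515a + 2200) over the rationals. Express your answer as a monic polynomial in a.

Euclidean algorithm in ℚ[a]:
  -2a^5 + 126a^3 - 136a^2 + 8588a + 76384 = ((2/5)a^2 - (4/5)a + 88/5)(-5a^3 - 10a^2 + 515a + 2200) + (-428a^2 + 1284a + 37664)
  -5a^3 - 10a^2 + 515a + 2200 = ((5/428)a + 25/428)(-428a^2 + 1284a + 37664) + (0)
Last nonzero remainder: -428a^2 + 1284a + 37664. Dividing through by -428 gives the monic gcd a^2 - 3a - 88.

a^2 - 3a - 88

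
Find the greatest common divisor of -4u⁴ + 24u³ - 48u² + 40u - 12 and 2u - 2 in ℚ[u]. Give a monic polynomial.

Repeated division with remainder:
  -4u⁴ + 24u³ - 48u² + 40u - 12 = (-2u³ + 10u² - 14u + 6)(2u - 2) + (0)
Last nonzero remainder: 2u - 2. Dividing through by 2 gives the monic gcd u - 1.

u - 1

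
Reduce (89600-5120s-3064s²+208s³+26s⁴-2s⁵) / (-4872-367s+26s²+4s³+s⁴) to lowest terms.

By polynomial division,
  -2s⁵+26s⁴+208s³-3064s²-5120s+89600 = (-2s+34)(s⁴+4s³+26s²-367s-4872) + (124s³-4682s²-2386s+255248)
  s⁴+4s³+26s²-367s-4872 = ((1/124)s+2589/7688)(124s³-4682s²-2386s+255248) + ((6234759/3844)s²-(6234759/3844)s-87286626/961)
  124s³-4682s²-2386s+255248 = ((476656/6234759)s-17520952/6234759)((6234759/3844)s²-(6234759/3844)s-87286626/961) + (0)
Last nonzero remainder: (6234759/3844)s²-(6234759/3844)s-87286626/961. Dividing through by 6234759/3844 gives the monic gcd s²-s-56.
Cancel s²-s-56 from numerator and denominator to get the reduced form.

(-1600+120s+24s²-2s³)/(87+5s+s²)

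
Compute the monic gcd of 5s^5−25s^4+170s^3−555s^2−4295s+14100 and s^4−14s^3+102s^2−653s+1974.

Apply the Euclidean algorithm:
  5s^5−25s^4+170s^3−555s^2−4295s+14100 = (5s+45)(s^4−14s^3+102s^2−653s+1974) + (290s^3−1880s^2+15220s−74730)
  s^4−14s^3+102s^2−653s+1974 = ((1/290)s−109/4205)(290s^3−1880s^2+15220s−74730) + ((660/841)s^2−(660/841)s+31020/841)
  290s^3−1880s^2+15220s−74730 = ((24389/66)s−44573/22)((660/841)s^2−(660/841)s+31020/841) + (0)
Last nonzero remainder: (660/841)s^2−(660/841)s+31020/841. Dividing through by 660/841 gives the monic gcd s^2−s+47.

s^2−s+47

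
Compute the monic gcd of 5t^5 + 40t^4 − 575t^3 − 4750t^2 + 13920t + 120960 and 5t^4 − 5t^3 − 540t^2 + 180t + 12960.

t^3 − 7t^2 − 66t + 432

By polynomial division,
  5t^5 + 40t^4 − 575t^3 − 4750t^2 + 13920t + 120960 = (t + 9)(5t^4 − 5t^3 − 540t^2 + 180t + 12960) + (10t^3 − 70t^2 − 660t + 4320)
  5t^4 − 5t^3 − 540t^2 + 180t + 12960 = ((1/2)t + 3)(10t^3 − 70t^2 − 660t + 4320) + (0)
Last nonzero remainder: 10t^3 − 70t^2 − 660t + 4320. Dividing through by 10 gives the monic gcd t^3 − 7t^2 − 66t + 432.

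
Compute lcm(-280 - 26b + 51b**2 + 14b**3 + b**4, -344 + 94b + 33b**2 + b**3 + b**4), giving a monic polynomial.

-12040 - 838b + 1939b**2 + 525b**3 + 80b**4 + 13b**5 + b**6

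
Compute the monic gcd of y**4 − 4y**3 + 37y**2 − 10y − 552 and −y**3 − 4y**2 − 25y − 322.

y**2 − 3y + 46

Euclidean algorithm in ℚ[y]:
  y**4 − 4y**3 + 37y**2 − 10y − 552 = (−y + 8)(−y**3 − 4y**2 − 25y − 322) + (44y**2 − 132y + 2024)
  −y**3 − 4y**2 − 25y − 322 = (−(1/44)y − 7/44)(44y**2 − 132y + 2024) + (0)
Last nonzero remainder: 44y**2 − 132y + 2024. Dividing through by 44 gives the monic gcd y**2 − 3y + 46.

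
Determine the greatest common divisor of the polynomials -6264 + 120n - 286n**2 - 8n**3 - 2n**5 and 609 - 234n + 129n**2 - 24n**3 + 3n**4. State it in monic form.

Euclidean algorithm in ℚ[n]:
  -2n**5 - 8n**3 - 286n**2 + 120n - 6264 = (-(2/3)n - 16/3)(3n**4 - 24n**3 + 129n**2 - 234n + 609) + (-50n**3 + 246n**2 - 722n - 3016)
  3n**4 - 24n**3 + 129n**2 - 234n + 609 = (-(3/50)n + 231/1250)(-50n**3 + 246n**2 - 722n - 3016) + ((25137/625)n**2 - (175959/625)n + 728973/625)
  -50n**3 + 246n**2 - 722n - 3016 = (-(31250/25137)n - 65000/25137)((25137/625)n**2 - (175959/625)n + 728973/625) + (0)
Last nonzero remainder: (25137/625)n**2 - (175959/625)n + 728973/625. Dividing through by 25137/625 gives the monic gcd n**2 - 7n + 29.

29 - 7n + n**2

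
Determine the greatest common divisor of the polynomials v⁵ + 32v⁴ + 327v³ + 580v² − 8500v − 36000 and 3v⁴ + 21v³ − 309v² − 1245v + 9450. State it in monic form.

Euclidean algorithm in ℚ[v]:
  v⁵ + 32v⁴ + 327v³ + 580v² − 8500v − 36000 = ((1/3)v + 25/3)(3v⁴ + 21v³ − 309v² − 1245v + 9450) + (255v³ + 3570v² − 1275v − 114750)
  3v⁴ + 21v³ − 309v² − 1245v + 9450 = ((1/85)v − 7/85)(255v³ + 3570v² − 1275v − 114750) + (0)
Last nonzero remainder: 255v³ + 3570v² − 1275v − 114750. Dividing through by 255 gives the monic gcd v³ + 14v² − 5v − 450.

v³ + 14v² − 5v − 450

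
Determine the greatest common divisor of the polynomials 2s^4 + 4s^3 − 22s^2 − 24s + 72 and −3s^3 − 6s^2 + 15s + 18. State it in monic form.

By polynomial division,
  2s^4 + 4s^3 − 22s^2 − 24s + 72 = (−(2/3)s)(−3s^3 − 6s^2 + 15s + 18) + (−12s^2 − 12s + 72)
  −3s^3 − 6s^2 + 15s + 18 = ((1/4)s + 1/4)(−12s^2 − 12s + 72) + (0)
Last nonzero remainder: −12s^2 − 12s + 72. Dividing through by −12 gives the monic gcd s^2 + s − 6.

s^2 + s − 6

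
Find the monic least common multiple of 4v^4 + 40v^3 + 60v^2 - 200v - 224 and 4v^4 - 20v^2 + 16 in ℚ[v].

Euclidean algorithm in ℚ[v]:
  4v^4 + 40v^3 + 60v^2 - 200v - 224 = (4v^4 - 20v^2 + 16) + (40v^3 + 80v^2 - 200v - 240)
  4v^4 - 20v^2 + 16 = ((1/10)v - 1/5)(40v^3 + 80v^2 - 200v - 240) + (16v^2 - 16v - 32)
  40v^3 + 80v^2 - 200v - 240 = ((5/2)v + 15/2)(16v^2 - 16v - 32) + (0)
Last nonzero remainder: 16v^2 - 16v - 32. Dividing through by 16 gives the monic gcd v^2 - v - 2.
Then lcm(f, g) = f·g / gcd(f, g); expanding and making the result monic gives the answer.

v^6 + 11v^5 + 23v^4 - 55v^3 - 136v^2 + 44v + 112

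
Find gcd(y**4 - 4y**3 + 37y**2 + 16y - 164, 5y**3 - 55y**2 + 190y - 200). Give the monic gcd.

Apply the Euclidean algorithm:
  y**4 - 4y**3 + 37y**2 + 16y - 164 = ((1/5)y + 7/5)(5y**3 - 55y**2 + 190y - 200) + (76y**2 - 210y + 116)
  5y**3 - 55y**2 + 190y - 200 = ((5/76)y - 1565/2888)(76y**2 - 210y + 116) + ((99015/1444)y - 99015/722)
  76y**2 - 210y + 116 = ((109744/99015)y - 83752/99015)((99015/1444)y - 99015/722) + (0)
Last nonzero remainder: (99015/1444)y - 99015/722. Dividing through by 99015/1444 gives the monic gcd y - 2.

y - 2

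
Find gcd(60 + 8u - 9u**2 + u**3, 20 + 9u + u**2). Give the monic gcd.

1

Apply the Euclidean algorithm:
  u**3 - 9u**2 + 8u + 60 = (u - 18)(u**2 + 9u + 20) + (150u + 420)
  u**2 + 9u + 20 = ((1/150)u + 31/750)(150u + 420) + (66/25)
  150u + 420 = ((625/11)u + 1750/11)(66/25) + (0)
The last nonzero remainder is the constant 66/25, so the polynomials are coprime and gcd = 1.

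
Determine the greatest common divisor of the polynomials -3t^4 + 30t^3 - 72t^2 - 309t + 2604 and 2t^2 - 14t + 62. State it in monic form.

Repeated division with remainder:
  -3t^4 + 30t^3 - 72t^2 - 309t + 2604 = (-(3/2)t^2 + (9/2)t + 42)(2t^2 - 14t + 62) + (0)
Last nonzero remainder: 2t^2 - 14t + 62. Dividing through by 2 gives the monic gcd t^2 - 7t + 31.

t^2 - 7t + 31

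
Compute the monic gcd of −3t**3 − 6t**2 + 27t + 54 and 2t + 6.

t + 3

Apply the Euclidean algorithm:
  −3t**3 − 6t**2 + 27t + 54 = (−(3/2)t**2 + (3/2)t + 9)(2t + 6) + (0)
Last nonzero remainder: 2t + 6. Dividing through by 2 gives the monic gcd t + 3.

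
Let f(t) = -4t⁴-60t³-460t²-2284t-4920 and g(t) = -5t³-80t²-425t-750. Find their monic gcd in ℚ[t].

t²+11t+30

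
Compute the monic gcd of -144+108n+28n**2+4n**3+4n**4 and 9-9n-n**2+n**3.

-3+2n+n**2

Euclidean algorithm in ℚ[n]:
  4n**4+4n**3+28n**2+108n-144 = (4n+8)(n**3-n**2-9n+9) + (72n**2+144n-216)
  n**3-n**2-9n+9 = ((1/72)n-1/24)(72n**2+144n-216) + (0)
Last nonzero remainder: 72n**2+144n-216. Dividing through by 72 gives the monic gcd n**2+2n-3.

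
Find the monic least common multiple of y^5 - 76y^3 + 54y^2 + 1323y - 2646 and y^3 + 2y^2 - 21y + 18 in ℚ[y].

Apply the Euclidean algorithm:
  y^5 - 76y^3 + 54y^2 + 1323y - 2646 = (y^2 - 2y - 51)(y^3 + 2y^2 - 21y + 18) + (96y^2 + 288y - 1728)
  y^3 + 2y^2 - 21y + 18 = ((1/96)y - 1/96)(96y^2 + 288y - 1728) + (0)
Last nonzero remainder: 96y^2 + 288y - 1728. Dividing through by 96 gives the monic gcd y^2 + 3y - 18.
Then lcm(f, g) = f·g / gcd(f, g); expanding and making the result monic gives the answer.

y^6 - y^5 - 76y^4 + 130y^3 + 1269y^2 - 3969y + 2646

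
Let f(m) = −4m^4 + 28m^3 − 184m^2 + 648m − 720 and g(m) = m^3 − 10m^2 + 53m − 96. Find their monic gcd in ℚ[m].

m − 3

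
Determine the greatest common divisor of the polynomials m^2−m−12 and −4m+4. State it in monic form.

1

Euclidean algorithm in ℚ[m]:
  m^2−m−12 = (−(1/4)m)(−4m+4) + (−12)
  −4m+4 = ((1/3)m−1/3)(−12) + (0)
The last nonzero remainder is the constant −12, so the polynomials are coprime and gcd = 1.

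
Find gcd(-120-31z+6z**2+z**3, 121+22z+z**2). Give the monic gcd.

By polynomial division,
  z**3+6z**2-31z-120 = (z-16)(z**2+22z+121) + (200z+1816)
  z**2+22z+121 = ((1/200)z+323/5000)(200z+1816) + (2304/625)
  200z+1816 = ((15625/288)z+141875/288)(2304/625) + (0)
The last nonzero remainder is the constant 2304/625, so the polynomials are coprime and gcd = 1.

1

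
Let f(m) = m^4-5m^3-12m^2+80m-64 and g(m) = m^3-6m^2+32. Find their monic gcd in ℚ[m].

m^2-8m+16

Repeated division with remainder:
  m^4-5m^3-12m^2+80m-64 = (m+1)(m^3-6m^2+32) + (-6m^2+48m-96)
  m^3-6m^2+32 = (-(1/6)m-1/3)(-6m^2+48m-96) + (0)
Last nonzero remainder: -6m^2+48m-96. Dividing through by -6 gives the monic gcd m^2-8m+16.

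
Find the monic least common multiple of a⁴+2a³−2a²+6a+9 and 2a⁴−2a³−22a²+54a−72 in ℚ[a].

a⁶+3a⁵−12a⁴−20a³+39a²−63a−108

Apply the Euclidean algorithm:
  a⁴+2a³−2a²+6a+9 = (1/2)(2a⁴−2a³−22a²+54a−72) + (3a³+9a²−21a+45)
  2a⁴−2a³−22a²+54a−72 = ((2/3)a−8/3)(3a³+9a²−21a+45) + (16a²−32a+48)
  3a³+9a²−21a+45 = ((3/16)a+15/16)(16a²−32a+48) + (0)
Last nonzero remainder: 16a²−32a+48. Dividing through by 16 gives the monic gcd a²−2a+3.
Then lcm(f, g) = f·g / gcd(f, g); expanding and making the result monic gives the answer.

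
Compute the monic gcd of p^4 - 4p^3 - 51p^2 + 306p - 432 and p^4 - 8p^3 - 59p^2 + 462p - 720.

p^3 + 2p^2 - 39p + 72

Euclidean algorithm in ℚ[p]:
  p^4 - 4p^3 - 51p^2 + 306p - 432 = (p^4 - 8p^3 - 59p^2 + 462p - 720) + (4p^3 + 8p^2 - 156p + 288)
  p^4 - 8p^3 - 59p^2 + 462p - 720 = ((1/4)p - 5/2)(4p^3 + 8p^2 - 156p + 288) + (0)
Last nonzero remainder: 4p^3 + 8p^2 - 156p + 288. Dividing through by 4 gives the monic gcd p^3 + 2p^2 - 39p + 72.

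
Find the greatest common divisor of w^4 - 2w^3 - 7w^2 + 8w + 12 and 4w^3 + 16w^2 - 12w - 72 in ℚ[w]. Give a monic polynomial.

Apply the Euclidean algorithm:
  w^4 - 2w^3 - 7w^2 + 8w + 12 = ((1/4)w - 3/2)(4w^3 + 16w^2 - 12w - 72) + (20w^2 + 8w - 96)
  4w^3 + 16w^2 - 12w - 72 = ((1/5)w + 18/25)(20w^2 + 8w - 96) + ((36/25)w - 72/25)
  20w^2 + 8w - 96 = ((125/9)w + 100/3)((36/25)w - 72/25) + (0)
Last nonzero remainder: (36/25)w - 72/25. Dividing through by 36/25 gives the monic gcd w - 2.

w - 2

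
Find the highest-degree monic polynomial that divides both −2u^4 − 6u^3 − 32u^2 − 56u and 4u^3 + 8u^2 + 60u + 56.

u^2 + u + 14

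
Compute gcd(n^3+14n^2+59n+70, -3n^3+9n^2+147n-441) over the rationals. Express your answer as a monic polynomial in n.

n+7

By polynomial division,
  n^3+14n^2+59n+70 = (-1/3)(-3n^3+9n^2+147n-441) + (17n^2+108n-77)
  -3n^3+9n^2+147n-441 = (-(3/17)n+477/289)(17n^2+108n-77) + (-(12960/289)n-90720/289)
  17n^2+108n-77 = (-(4913/12960)n+3179/12960)(-(12960/289)n-90720/289) + (0)
Last nonzero remainder: -(12960/289)n-90720/289. Dividing through by -12960/289 gives the monic gcd n+7.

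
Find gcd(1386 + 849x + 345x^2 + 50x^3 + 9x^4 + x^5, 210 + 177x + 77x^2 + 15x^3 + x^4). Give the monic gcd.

42 + 27x + 10x^2 + x^3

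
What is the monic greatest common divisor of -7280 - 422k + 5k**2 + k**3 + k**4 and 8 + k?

Repeated division with remainder:
  k**4 + k**3 + 5k**2 - 422k - 7280 = (k**3 - 7k**2 + 61k - 910)(k + 8) + (0)
The last nonzero remainder k + 8 is already monic.

8 + k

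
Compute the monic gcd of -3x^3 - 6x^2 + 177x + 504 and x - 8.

x - 8

Euclidean algorithm in ℚ[x]:
  -3x^3 - 6x^2 + 177x + 504 = (-3x^2 - 30x - 63)(x - 8) + (0)
The last nonzero remainder x - 8 is already monic.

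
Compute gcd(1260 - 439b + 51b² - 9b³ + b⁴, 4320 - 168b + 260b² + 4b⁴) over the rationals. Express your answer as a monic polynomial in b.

45 + 2b + b²

By polynomial division,
  b⁴ - 9b³ + 51b² - 439b + 1260 = (1/4)(4b⁴ + 260b² - 168b + 4320) + (-9b³ - 14b² - 397b + 180)
  4b⁴ + 260b² - 168b + 4320 = (-(4/9)b + 56/81)(-9b³ - 14b² - 397b + 180) + ((7552/81)b² + (15104/81)b + 37760/9)
  -9b³ - 14b² - 397b + 180 = (-(729/7552)b + 81/1888)((7552/81)b² + (15104/81)b + 37760/9) + (0)
Last nonzero remainder: (7552/81)b² + (15104/81)b + 37760/9. Dividing through by 7552/81 gives the monic gcd b² + 2b + 45.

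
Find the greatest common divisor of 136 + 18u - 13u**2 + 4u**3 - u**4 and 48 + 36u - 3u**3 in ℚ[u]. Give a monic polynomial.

Apply the Euclidean algorithm:
  -u**4 + 4u**3 - 13u**2 + 18u + 136 = ((1/3)u - 4/3)(-3u**3 + 36u + 48) + (-25u**2 + 50u + 200)
  -3u**3 + 36u + 48 = ((3/25)u + 6/25)(-25u**2 + 50u + 200) + (0)
Last nonzero remainder: -25u**2 + 50u + 200. Dividing through by -25 gives the monic gcd u**2 - 2u - 8.

-8 - 2u + u**2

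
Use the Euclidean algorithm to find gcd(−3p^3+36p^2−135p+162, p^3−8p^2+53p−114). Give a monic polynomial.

p−3

Euclidean algorithm in ℚ[p]:
  −3p^3+36p^2−135p+162 = (−3)(p^3−8p^2+53p−114) + (12p^2+24p−180)
  p^3−8p^2+53p−114 = ((1/12)p−5/6)(12p^2+24p−180) + (88p−264)
  12p^2+24p−180 = ((3/22)p+15/22)(88p−264) + (0)
Last nonzero remainder: 88p−264. Dividing through by 88 gives the monic gcd p−3.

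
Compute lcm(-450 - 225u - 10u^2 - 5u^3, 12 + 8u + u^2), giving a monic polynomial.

540 + 360u + 57u^2 + 8u^3 + u^4

Repeated division with remainder:
  -5u^3 - 10u^2 - 225u - 450 = (-5u + 30)(u^2 + 8u + 12) + (-405u - 810)
  u^2 + 8u + 12 = (-(1/405)u - 2/135)(-405u - 810) + (0)
Last nonzero remainder: -405u - 810. Dividing through by -405 gives the monic gcd u + 2.
Then lcm(f, g) = f·g / gcd(f, g); expanding and making the result monic gives the answer.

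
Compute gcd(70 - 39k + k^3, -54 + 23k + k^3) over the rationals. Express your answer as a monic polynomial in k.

-2 + k

By polynomial division,
  k^3 - 39k + 70 = (k^3 + 23k - 54) + (-62k + 124)
  k^3 + 23k - 54 = (-(1/62)k^2 - (1/31)k - 27/62)(-62k + 124) + (0)
Last nonzero remainder: -62k + 124. Dividing through by -62 gives the monic gcd k - 2.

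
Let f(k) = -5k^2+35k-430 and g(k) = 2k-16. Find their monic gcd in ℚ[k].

1

Repeated division with remainder:
  -5k^2+35k-430 = (-(5/2)k-5/2)(2k-16) + (-470)
  2k-16 = (-(1/235)k+8/235)(-470) + (0)
The last nonzero remainder is the constant -470, so the polynomials are coprime and gcd = 1.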